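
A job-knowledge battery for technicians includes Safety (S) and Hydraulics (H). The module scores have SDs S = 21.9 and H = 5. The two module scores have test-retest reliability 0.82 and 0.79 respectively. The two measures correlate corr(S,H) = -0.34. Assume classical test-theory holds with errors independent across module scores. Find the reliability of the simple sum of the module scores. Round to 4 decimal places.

0.7871

Var(S+H) = 21.9² + 5² + 2·[21.9·5·(-0.34)] = 504.61 − 74.46 = 430.15.
Under uncorrelated errors the observed covariances equal the true-score covariances, so only the own-variance terms attenuate.
True-score variance = [21.9²·0.82 + 5²·0.79] − 74.46 = 413.03 − 74.46 = 338.57.
Reliability = 338.57 / 430.15 = 0.7871.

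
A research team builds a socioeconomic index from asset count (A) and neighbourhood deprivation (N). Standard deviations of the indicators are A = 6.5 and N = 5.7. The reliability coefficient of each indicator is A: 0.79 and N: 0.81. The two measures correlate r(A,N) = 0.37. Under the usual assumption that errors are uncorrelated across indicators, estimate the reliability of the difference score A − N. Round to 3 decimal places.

Var(A−N) = 6.5² + 5.7² − 2·6.5·5.7·0.37 = 74.74 − 27.417 = 47.323.
Because errors are independent across components, Cov(Tᵢ,Tⱼ) = Cov(Xᵢ,Xⱼ); the off-diagonal part of the true-score variance is the same as above.
True-score variance = [6.5²·0.79 + 5.7²·0.81] − 27.417 = 59.6944 − 27.417 = 32.2774.
Reliability = 32.2774 / 47.323 = 0.682.

0.682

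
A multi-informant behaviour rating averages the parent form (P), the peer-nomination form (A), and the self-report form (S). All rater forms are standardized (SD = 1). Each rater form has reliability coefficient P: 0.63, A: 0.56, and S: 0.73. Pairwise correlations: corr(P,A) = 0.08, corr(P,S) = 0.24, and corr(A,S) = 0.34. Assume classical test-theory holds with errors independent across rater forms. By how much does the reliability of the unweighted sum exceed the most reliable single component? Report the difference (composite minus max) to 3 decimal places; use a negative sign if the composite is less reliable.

0.020

Var(sum) = 3 + 1.32 = 4.32; true-score variance = 1.92 + 1.32 = 3.24; composite reliability = 0.7500.
Max component reliability = 0.7300.
Difference = 0.7500 − 0.7300 = 0.020.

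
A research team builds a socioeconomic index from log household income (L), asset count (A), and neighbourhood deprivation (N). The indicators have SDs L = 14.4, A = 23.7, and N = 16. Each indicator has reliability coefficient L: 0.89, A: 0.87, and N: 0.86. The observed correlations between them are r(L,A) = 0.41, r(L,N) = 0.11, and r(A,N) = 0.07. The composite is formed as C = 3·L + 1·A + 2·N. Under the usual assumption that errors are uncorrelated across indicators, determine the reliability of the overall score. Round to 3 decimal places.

Var(C) = 3²·14.4² + 23.7² + 2²·16² + 2·[3·14.4·23.7·0.41 + 6·14.4·16·0.11 + 2·23.7·16·0.07] = 3451.93 + 1249.85 = 4701.78.
Because errors are independent across components, Cov(Tᵢ,Tⱼ) = Cov(Xᵢ,Xⱼ); the off-diagonal part of the true-score variance is the same as above.
True-score variance = [3²·14.4²·0.89 + 23.7²·0.87 + 2²·16²·0.86] + 1249.85 = 3030.26 + 1249.85 = 4280.12.
Reliability = 4280.12 / 4701.78 = 0.910.

0.910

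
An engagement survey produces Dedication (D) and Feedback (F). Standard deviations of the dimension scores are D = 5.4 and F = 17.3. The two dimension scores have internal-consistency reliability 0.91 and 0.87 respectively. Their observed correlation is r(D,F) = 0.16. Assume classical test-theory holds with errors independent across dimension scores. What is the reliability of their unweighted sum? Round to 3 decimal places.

0.884

Var(D+F) = 5.4² + 17.3² + 2·[5.4·17.3·0.16] = 328.45 + 29.8944 = 358.344.
Because errors are independent across components, Cov(Tᵢ,Tⱼ) = Cov(Xᵢ,Xⱼ); the off-diagonal part of the true-score variance is the same as above.
True-score variance = [5.4²·0.91 + 17.3²·0.87] + 29.8944 = 286.918 + 29.8944 = 316.812.
Reliability = 316.812 / 358.344 = 0.884.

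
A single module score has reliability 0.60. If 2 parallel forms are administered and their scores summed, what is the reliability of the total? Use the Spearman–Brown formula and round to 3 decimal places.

0.750

ρ_k = kρ / (1 + (k−1)ρ) = 2·0.60 / (1 + 1·0.60) = 1.200 / 1.600 = 0.750.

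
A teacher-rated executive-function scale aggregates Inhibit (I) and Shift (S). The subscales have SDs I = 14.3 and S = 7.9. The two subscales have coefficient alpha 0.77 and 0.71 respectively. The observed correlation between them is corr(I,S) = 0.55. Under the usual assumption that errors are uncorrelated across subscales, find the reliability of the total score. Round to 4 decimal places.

Var(I+S) = 14.3² + 7.9² + 2·[14.3·7.9·0.55] = 266.9 + 124.267 = 391.167.
With uncorrelated errors the cross-covariances are all true-score covariance, so they carry over unchanged; only the diagonal terms shrink to ρᵢσᵢ².
True-score variance = [14.3²·0.77 + 7.9²·0.71] + 124.267 = 201.768 + 124.267 = 326.035.
Reliability = 326.035 / 391.167 = 0.8335.

0.8335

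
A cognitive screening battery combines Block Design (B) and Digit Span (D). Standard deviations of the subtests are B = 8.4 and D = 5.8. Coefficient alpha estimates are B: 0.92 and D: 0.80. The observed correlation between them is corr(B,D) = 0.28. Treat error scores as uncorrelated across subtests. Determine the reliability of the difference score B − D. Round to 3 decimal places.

0.839

Var(B−D) = 8.4² + 5.8² − 2·8.4·5.8·0.28 = 104.2 − 27.2832 = 76.9168.
Because errors are independent across components, Cov(Tᵢ,Tⱼ) = Cov(Xᵢ,Xⱼ); the off-diagonal part of the true-score variance is the same as above.
True-score variance = [8.4²·0.92 + 5.8²·0.80] − 27.2832 = 91.8272 − 27.2832 = 64.544.
Reliability = 64.544 / 76.9168 = 0.839.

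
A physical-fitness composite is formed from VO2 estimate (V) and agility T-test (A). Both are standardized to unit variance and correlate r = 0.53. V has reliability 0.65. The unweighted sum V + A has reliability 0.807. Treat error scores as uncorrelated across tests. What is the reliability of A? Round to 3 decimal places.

Var(V+A) = 2 + 2·0.53 = 3.060.
True-score variance = ρ_V + ρ_A + 2·0.53, so 0.807 = (0.65 + ρ_A + 1.06) / 3.060.
ρ_A = 0.807·3.060 − 0.65 − 1.06 = 0.759.

0.759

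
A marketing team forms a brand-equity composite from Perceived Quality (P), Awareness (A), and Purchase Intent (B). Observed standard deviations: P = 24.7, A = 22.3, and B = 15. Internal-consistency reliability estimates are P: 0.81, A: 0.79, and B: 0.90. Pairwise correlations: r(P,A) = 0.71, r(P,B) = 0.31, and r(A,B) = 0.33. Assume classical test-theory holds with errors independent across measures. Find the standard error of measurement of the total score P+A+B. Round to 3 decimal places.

Var(total) = 1332.38 + 1232.63 = 2565.01.
True-score variance = 1089.53 + 1232.63 = 2322.16, so reliability = 0.9053.
Error variance = 2565.01 − 2322.16 = 242.848; SEM = √242.848 = 15.584.

15.584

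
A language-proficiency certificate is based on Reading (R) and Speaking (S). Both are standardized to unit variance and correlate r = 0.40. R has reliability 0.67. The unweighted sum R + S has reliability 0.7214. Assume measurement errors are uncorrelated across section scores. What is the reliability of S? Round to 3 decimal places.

Var(R+S) = 2 + 2·0.40 = 2.800.
True-score variance = ρ_R + ρ_S + 2·0.40, so 0.7214 = (0.67 + ρ_S + 0.80) / 2.800.
ρ_S = 0.7214·2.800 − 0.67 − 0.80 = 0.550.

0.550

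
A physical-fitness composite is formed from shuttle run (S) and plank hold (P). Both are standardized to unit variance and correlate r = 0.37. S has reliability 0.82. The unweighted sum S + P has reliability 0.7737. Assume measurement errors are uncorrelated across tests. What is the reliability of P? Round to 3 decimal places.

0.560

Var(S+P) = 2 + 2·0.37 = 2.740.
True-score variance = ρ_S + ρ_P + 2·0.37, so 0.7737 = (0.82 + ρ_P + 0.74) / 2.740.
ρ_P = 0.7737·2.740 − 0.82 − 0.74 = 0.560.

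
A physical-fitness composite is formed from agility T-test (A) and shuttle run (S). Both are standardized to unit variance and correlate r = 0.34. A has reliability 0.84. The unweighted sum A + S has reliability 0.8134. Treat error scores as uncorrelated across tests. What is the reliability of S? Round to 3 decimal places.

0.660

Var(A+S) = 2 + 2·0.34 = 2.680.
True-score variance = ρ_A + ρ_S + 2·0.34, so 0.8134 = (0.84 + ρ_S + 0.68) / 2.680.
ρ_S = 0.8134·2.680 − 0.84 − 0.68 = 0.660.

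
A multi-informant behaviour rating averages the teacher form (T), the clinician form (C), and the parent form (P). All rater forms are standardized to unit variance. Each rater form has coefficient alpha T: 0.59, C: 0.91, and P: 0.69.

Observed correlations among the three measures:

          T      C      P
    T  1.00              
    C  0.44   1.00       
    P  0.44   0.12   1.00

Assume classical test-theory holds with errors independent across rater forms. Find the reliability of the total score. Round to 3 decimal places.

0.838

Var(T+C+P) = 3 + 2·[0.44 + 0.44 + 0.12] = 3 + 2 = 5.
With uncorrelated errors the cross-covariances are all true-score covariance, so they carry over unchanged; only the diagonal terms shrink to ρᵢσᵢ².
True-score variance = [0.59 + 0.91 + 0.69] + 2 = 2.19 + 2 = 4.19.
Reliability = 4.19 / 5 = 0.838.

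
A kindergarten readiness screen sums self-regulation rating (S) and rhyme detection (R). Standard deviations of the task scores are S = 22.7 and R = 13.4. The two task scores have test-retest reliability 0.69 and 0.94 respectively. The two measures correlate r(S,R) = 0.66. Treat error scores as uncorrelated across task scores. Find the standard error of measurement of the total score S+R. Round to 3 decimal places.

13.058

Var(total) = 694.85 + 401.518 = 1096.37.
True-score variance = 524.336 + 401.518 = 925.854, so reliability = 0.8445.
Error variance = 1096.37 − 925.854 = 170.514; SEM = √170.514 = 13.058.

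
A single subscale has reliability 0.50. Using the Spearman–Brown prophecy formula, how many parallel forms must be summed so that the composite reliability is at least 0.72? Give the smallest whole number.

k ≥ ρ*(1−ρ₁)/(ρ₁(1−ρ*)) = 0.72·0.50 / (0.50·0.28) = 2.571.
Smallest integer k = 3.

3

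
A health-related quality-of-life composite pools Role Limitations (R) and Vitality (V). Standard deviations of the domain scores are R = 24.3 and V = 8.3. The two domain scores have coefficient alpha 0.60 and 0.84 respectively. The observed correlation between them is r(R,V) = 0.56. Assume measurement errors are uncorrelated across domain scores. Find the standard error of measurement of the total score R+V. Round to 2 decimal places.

Var(total) = 659.38 + 225.893 = 885.273.
True-score variance = 412.162 + 225.893 = 638.054, so reliability = 0.7207.
Error variance = 885.273 − 638.054 = 247.218; SEM = √247.218 = 15.72.

15.72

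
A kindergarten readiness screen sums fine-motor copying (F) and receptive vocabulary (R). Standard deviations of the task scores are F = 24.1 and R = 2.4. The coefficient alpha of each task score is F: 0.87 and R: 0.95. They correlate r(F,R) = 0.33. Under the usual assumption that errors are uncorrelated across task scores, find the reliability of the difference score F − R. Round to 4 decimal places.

0.8618

Var(F−R) = 24.1² + 2.4² − 2·24.1·2.4·0.33 = 586.57 − 38.1744 = 548.396.
Under uncorrelated errors the observed covariances equal the true-score covariances, so only the own-variance terms attenuate.
True-score variance = [24.1²·0.87 + 2.4²·0.95] − 38.1744 = 510.777 − 38.1744 = 472.602.
Reliability = 472.602 / 548.396 = 0.8618.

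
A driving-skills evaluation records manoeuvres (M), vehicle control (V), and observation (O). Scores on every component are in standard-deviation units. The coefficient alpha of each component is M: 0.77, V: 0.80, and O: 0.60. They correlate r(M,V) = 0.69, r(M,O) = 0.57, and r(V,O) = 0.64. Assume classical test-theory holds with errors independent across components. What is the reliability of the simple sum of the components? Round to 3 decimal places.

0.878

Var(M+V+O) = 3 + 2·[0.69 + 0.57 + 0.64] = 3 + 3.8 = 6.8.
Because errors are independent across components, Cov(Tᵢ,Tⱼ) = Cov(Xᵢ,Xⱼ); the off-diagonal part of the true-score variance is the same as above.
True-score variance = [0.77 + 0.80 + 0.60] + 3.8 = 2.17 + 3.8 = 5.97.
Reliability = 5.97 / 6.8 = 0.878.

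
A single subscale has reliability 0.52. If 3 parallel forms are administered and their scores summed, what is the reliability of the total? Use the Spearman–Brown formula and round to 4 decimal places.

ρ_k = kρ / (1 + (k−1)ρ) = 3·0.52 / (1 + 2·0.52) = 1.560 / 2.040 = 0.7647.

0.7647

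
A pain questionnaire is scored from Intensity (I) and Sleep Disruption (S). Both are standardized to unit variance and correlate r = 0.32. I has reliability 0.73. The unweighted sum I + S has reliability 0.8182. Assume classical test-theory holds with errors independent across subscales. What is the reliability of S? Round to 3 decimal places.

0.790

Var(I+S) = 2 + 2·0.32 = 2.640.
True-score variance = ρ_I + ρ_S + 2·0.32, so 0.8182 = (0.73 + ρ_S + 0.64) / 2.640.
ρ_S = 0.8182·2.640 − 0.73 − 0.64 = 0.790.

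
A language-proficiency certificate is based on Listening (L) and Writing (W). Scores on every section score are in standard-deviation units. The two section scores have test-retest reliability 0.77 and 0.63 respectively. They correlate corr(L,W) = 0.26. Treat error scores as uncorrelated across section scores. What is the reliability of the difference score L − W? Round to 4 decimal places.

Var(L−W) = 1 + 1 − 2·0.26 = 2 − 0.52 = 1.48.
Under uncorrelated errors the observed covariances equal the true-score covariances, so only the own-variance terms attenuate.
True-score variance = [0.77 + 0.63] − 0.52 = 1.4 − 0.52 = 0.88.
Reliability = 0.88 / 1.48 = 0.5946.

0.5946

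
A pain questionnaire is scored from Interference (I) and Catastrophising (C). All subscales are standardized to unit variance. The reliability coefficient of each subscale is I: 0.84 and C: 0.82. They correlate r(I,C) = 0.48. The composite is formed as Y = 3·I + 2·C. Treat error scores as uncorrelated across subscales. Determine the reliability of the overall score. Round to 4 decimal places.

Var(Y) = 3² + 2² + 2·[6·0.48] = 13 + 5.76 = 18.76.
Under uncorrelated errors the observed covariances equal the true-score covariances, so only the own-variance terms attenuate.
True-score variance = [3²·0.84 + 2²·0.82] + 5.76 = 10.84 + 5.76 = 16.6.
Reliability = 16.6 / 18.76 = 0.8849.

0.8849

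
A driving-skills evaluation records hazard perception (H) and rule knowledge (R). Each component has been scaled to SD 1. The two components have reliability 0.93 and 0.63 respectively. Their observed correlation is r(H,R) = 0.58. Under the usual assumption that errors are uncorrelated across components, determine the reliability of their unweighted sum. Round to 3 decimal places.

Var(H+R) = 2 + 2·[0.58] = 2 + 1.16 = 3.16.
With uncorrelated errors the cross-covariances are all true-score covariance, so they carry over unchanged; only the diagonal terms shrink to ρᵢσᵢ².
True-score variance = [0.93 + 0.63] + 1.16 = 1.56 + 1.16 = 2.72.
Reliability = 2.72 / 3.16 = 0.861.

0.861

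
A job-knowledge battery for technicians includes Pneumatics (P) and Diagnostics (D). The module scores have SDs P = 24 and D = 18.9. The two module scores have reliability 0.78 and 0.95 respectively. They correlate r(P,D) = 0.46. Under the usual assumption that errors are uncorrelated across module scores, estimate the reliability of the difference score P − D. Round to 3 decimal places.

0.720

Var(P−D) = 24² + 18.9² − 2·24·18.9·0.46 = 933.21 − 417.312 = 515.898.
With uncorrelated errors the cross-covariances are all true-score covariance, so they carry over unchanged; only the diagonal terms shrink to ρᵢσᵢ².
True-score variance = [24²·0.78 + 18.9²·0.95] − 417.312 = 788.63 − 417.312 = 371.317.
Reliability = 371.317 / 515.898 = 0.720.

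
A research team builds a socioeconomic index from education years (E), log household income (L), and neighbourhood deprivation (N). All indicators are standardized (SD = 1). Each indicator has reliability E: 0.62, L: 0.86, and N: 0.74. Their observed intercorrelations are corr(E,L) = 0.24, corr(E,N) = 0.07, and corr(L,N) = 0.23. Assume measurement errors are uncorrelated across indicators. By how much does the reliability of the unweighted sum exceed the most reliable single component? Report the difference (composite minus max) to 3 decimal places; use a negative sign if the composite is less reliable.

Var(sum) = 3 + 1.08 = 4.08; true-score variance = 2.22 + 1.08 = 3.3; composite reliability = 0.8088.
Max component reliability = 0.8600.
Difference = 0.8088 − 0.8600 = -0.051.

-0.051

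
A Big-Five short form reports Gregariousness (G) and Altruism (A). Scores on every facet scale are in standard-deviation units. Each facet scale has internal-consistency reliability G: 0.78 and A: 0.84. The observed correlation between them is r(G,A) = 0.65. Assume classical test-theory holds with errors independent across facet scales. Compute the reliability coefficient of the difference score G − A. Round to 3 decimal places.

Var(G−A) = 1 + 1 − 2·0.65 = 2 − 1.3 = 0.7.
Because errors are independent across components, Cov(Tᵢ,Tⱼ) = Cov(Xᵢ,Xⱼ); the off-diagonal part of the true-score variance is the same as above.
True-score variance = [0.78 + 0.84] − 1.3 = 1.62 − 1.3 = 0.32.
Reliability = 0.32 / 0.7 = 0.457.

0.457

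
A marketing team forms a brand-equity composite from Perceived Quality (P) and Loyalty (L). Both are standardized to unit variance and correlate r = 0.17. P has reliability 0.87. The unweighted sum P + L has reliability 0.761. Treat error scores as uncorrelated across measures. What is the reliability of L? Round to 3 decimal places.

Var(P+L) = 2 + 2·0.17 = 2.340.
True-score variance = ρ_P + ρ_L + 2·0.17, so 0.761 = (0.87 + ρ_L + 0.34) / 2.340.
ρ_L = 0.761·2.340 − 0.87 − 0.34 = 0.571.

0.571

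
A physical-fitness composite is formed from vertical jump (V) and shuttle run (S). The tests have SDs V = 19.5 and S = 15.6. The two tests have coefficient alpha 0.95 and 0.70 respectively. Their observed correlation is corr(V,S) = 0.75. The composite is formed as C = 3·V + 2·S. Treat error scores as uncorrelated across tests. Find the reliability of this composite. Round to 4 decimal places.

Var(C) = 3²·19.5² + 2²·15.6² + 2·[6·19.5·15.6·0.75] = 4395.69 + 2737.8 = 7133.49.
Because errors are independent across components, Cov(Tᵢ,Tⱼ) = Cov(Xᵢ,Xⱼ); the off-diagonal part of the true-score variance is the same as above.
True-score variance = [3²·19.5²·0.95 + 2²·15.6²·0.70] + 2737.8 = 3932.55 + 2737.8 = 6670.35.
Reliability = 6670.35 / 7133.49 = 0.9351.

0.9351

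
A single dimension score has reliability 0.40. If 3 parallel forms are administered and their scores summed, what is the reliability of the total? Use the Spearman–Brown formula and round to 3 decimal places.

ρ_k = kρ / (1 + (k−1)ρ) = 3·0.40 / (1 + 2·0.40) = 1.200 / 1.800 = 0.667.

0.667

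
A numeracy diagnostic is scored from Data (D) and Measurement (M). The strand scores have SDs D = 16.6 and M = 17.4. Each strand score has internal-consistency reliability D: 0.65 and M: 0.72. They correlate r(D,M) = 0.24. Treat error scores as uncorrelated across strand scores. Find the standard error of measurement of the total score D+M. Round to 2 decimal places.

13.46

Var(total) = 578.32 + 138.643 = 716.963.
True-score variance = 397.101 + 138.643 = 535.744, so reliability = 0.7472.
Error variance = 716.963 − 535.744 = 181.219; SEM = √181.219 = 13.46.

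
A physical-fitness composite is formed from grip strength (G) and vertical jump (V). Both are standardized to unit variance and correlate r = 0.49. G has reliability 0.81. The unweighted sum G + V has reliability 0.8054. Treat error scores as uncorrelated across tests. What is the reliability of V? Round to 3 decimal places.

Var(G+V) = 2 + 2·0.49 = 2.980.
True-score variance = ρ_G + ρ_V + 2·0.49, so 0.8054 = (0.81 + ρ_V + 0.98) / 2.980.
ρ_V = 0.8054·2.980 − 0.81 − 0.98 = 0.610.

0.610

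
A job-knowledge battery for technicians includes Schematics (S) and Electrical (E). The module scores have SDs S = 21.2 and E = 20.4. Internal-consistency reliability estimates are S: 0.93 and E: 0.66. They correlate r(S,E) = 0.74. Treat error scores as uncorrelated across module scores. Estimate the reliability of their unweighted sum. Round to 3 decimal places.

Var(S+E) = 21.2² + 20.4² + 2·[21.2·20.4·0.74] = 865.6 + 640.07 = 1505.67.
Because errors are independent across components, Cov(Tᵢ,Tⱼ) = Cov(Xᵢ,Xⱼ); the off-diagonal part of the true-score variance is the same as above.
True-score variance = [21.2²·0.93 + 20.4²·0.66] + 640.07 = 692.645 + 640.07 = 1332.72.
Reliability = 1332.72 / 1505.67 = 0.885.

0.885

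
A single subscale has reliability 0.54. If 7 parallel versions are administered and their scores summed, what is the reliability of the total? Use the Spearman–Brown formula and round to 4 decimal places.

0.8915

ρ_k = kρ / (1 + (k−1)ρ) = 7·0.54 / (1 + 6·0.54) = 3.780 / 4.240 = 0.8915.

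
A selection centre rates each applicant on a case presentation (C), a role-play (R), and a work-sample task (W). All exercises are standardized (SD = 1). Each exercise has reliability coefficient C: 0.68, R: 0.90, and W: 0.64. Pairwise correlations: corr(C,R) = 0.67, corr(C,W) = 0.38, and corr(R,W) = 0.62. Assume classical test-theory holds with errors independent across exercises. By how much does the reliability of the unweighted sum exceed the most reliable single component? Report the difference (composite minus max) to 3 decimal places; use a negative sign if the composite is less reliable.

-0.023

Var(sum) = 3 + 3.34 = 6.34; true-score variance = 2.22 + 3.34 = 5.56; composite reliability = 0.8770.
Max component reliability = 0.9000.
Difference = 0.8770 − 0.9000 = -0.023.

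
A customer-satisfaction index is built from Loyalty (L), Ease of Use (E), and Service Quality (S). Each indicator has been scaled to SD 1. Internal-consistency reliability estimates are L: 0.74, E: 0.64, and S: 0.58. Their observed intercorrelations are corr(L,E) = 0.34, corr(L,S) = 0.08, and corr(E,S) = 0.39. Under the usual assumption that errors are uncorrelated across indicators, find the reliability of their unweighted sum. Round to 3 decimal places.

0.775

Var(L+E+S) = 3 + 2·[0.34 + 0.08 + 0.39] = 3 + 1.62 = 4.62.
With uncorrelated errors the cross-covariances are all true-score covariance, so they carry over unchanged; only the diagonal terms shrink to ρᵢσᵢ².
True-score variance = [0.74 + 0.64 + 0.58] + 1.62 = 1.96 + 1.62 = 3.58.
Reliability = 3.58 / 4.62 = 0.775.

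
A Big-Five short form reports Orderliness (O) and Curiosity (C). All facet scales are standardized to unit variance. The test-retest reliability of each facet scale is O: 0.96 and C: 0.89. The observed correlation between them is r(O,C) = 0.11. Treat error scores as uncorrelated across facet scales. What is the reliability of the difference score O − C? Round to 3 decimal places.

0.916

Var(O−C) = 1 + 1 − 2·0.11 = 2 − 0.22 = 1.78.
Because errors are independent across components, Cov(Tᵢ,Tⱼ) = Cov(Xᵢ,Xⱼ); the off-diagonal part of the true-score variance is the same as above.
True-score variance = [0.96 + 0.89] − 0.22 = 1.85 − 0.22 = 1.63.
Reliability = 1.63 / 1.78 = 0.916.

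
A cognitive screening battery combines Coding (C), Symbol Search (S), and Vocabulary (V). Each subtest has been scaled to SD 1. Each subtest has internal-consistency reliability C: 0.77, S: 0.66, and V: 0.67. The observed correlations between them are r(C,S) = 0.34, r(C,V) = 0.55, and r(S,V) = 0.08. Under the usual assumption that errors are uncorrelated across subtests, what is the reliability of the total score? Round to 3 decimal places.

0.818

Var(C+S+V) = 3 + 2·[0.34 + 0.55 + 0.08] = 3 + 1.94 = 4.94.
Because errors are independent across components, Cov(Tᵢ,Tⱼ) = Cov(Xᵢ,Xⱼ); the off-diagonal part of the true-score variance is the same as above.
True-score variance = [0.77 + 0.66 + 0.67] + 1.94 = 2.1 + 1.94 = 4.04.
Reliability = 4.04 / 4.94 = 0.818.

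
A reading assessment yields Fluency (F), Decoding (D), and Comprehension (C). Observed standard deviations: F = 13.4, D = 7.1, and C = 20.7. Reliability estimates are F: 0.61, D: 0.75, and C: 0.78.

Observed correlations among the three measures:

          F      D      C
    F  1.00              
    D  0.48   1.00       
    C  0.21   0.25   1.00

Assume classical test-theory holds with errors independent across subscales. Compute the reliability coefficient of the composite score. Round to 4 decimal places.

0.8118

Var(F+D+C) = 13.4² + 7.1² + 20.7² + 2·[13.4·7.1·0.48 + 13.4·20.7·0.21 + 7.1·20.7·0.25] = 658.46 + 281.319 = 939.779.
Under uncorrelated errors the observed covariances equal the true-score covariances, so only the own-variance terms attenuate.
True-score variance = [13.4²·0.61 + 7.1²·0.75 + 20.7²·0.78] + 281.319 = 481.561 + 281.319 = 762.88.
Reliability = 762.88 / 939.779 = 0.8118.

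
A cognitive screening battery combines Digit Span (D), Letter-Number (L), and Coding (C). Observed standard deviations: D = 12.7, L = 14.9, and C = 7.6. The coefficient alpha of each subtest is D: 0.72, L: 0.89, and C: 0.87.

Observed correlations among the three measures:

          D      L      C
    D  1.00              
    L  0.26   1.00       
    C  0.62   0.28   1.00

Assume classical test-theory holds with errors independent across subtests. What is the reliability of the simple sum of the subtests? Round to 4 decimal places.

0.8933

Var(D+L+C) = 12.7² + 14.9² + 7.6² + 2·[12.7·14.9·0.26 + 12.7·7.6·0.62 + 14.9·7.6·0.28] = 441.06 + 281.499 = 722.559.
Under uncorrelated errors the observed covariances equal the true-score covariances, so only the own-variance terms attenuate.
True-score variance = [12.7²·0.72 + 14.9²·0.89 + 7.6²·0.87] + 281.499 = 363.969 + 281.499 = 645.468.
Reliability = 645.468 / 722.559 = 0.8933.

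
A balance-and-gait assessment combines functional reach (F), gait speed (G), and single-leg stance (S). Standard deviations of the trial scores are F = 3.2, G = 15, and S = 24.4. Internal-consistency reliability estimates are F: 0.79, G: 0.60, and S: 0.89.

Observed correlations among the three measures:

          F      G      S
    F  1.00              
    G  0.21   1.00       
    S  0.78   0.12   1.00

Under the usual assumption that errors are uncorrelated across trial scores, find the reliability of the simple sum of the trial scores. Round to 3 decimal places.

Var(F+G+S) = 3.2² + 15² + 24.4² + 2·[3.2·15·0.21 + 3.2·24.4·0.78 + 15·24.4·0.12] = 830.6 + 229.805 = 1060.4.
Under uncorrelated errors the observed covariances equal the true-score covariances, so only the own-variance terms attenuate.
True-score variance = [3.2²·0.79 + 15²·0.60 + 24.4²·0.89] + 229.805 = 672.96 + 229.805 = 902.765.
Reliability = 902.765 / 1060.4 = 0.851.

0.851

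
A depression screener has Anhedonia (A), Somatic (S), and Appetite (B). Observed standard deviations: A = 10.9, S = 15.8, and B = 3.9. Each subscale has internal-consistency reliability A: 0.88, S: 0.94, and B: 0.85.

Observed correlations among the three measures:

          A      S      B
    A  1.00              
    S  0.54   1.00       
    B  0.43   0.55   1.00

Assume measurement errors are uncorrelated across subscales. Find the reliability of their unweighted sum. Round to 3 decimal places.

Var(A+S+B) = 10.9² + 15.8² + 3.9² + 2·[10.9·15.8·0.54 + 10.9·3.9·0.43 + 15.8·3.9·0.55] = 383.66 + 290.338 = 673.998.
Under uncorrelated errors the observed covariances equal the true-score covariances, so only the own-variance terms attenuate.
True-score variance = [10.9²·0.88 + 15.8²·0.94 + 3.9²·0.85] + 290.338 = 352.143 + 290.338 = 642.481.
Reliability = 642.481 / 673.998 = 0.953.

0.953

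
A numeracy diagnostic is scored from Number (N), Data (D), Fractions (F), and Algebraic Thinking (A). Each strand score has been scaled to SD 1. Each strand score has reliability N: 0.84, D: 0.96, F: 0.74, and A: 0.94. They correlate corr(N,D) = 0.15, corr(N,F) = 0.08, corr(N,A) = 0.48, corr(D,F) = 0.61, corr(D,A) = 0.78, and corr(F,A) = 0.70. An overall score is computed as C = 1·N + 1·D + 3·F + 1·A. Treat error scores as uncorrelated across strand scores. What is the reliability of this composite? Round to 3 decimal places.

0.888

Var(C) = 1 + 1 + 3² + 1 + 2·[0.15 + 3·0.08 + 0.48 + 3·0.61 + 0.78 + 3·0.70] = 12 + 11.16 = 23.16.
With uncorrelated errors the cross-covariances are all true-score covariance, so they carry over unchanged; only the diagonal terms shrink to ρᵢσᵢ².
True-score variance = [0.84 + 0.96 + 3²·0.74 + 0.94] + 11.16 = 9.4 + 11.16 = 20.56.
Reliability = 20.56 / 23.16 = 0.888.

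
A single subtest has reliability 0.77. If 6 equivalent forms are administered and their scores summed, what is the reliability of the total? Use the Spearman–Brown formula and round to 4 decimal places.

0.9526

ρ_k = kρ / (1 + (k−1)ρ) = 6·0.77 / (1 + 5·0.77) = 4.620 / 4.850 = 0.9526.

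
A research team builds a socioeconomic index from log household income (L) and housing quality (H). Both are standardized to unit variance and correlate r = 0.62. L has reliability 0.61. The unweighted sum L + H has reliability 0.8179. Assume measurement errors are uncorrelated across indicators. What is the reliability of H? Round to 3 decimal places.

Var(L+H) = 2 + 2·0.62 = 3.240.
True-score variance = ρ_L + ρ_H + 2·0.62, so 0.8179 = (0.61 + ρ_H + 1.24) / 3.240.
ρ_H = 0.8179·3.240 − 0.61 − 1.24 = 0.800.

0.800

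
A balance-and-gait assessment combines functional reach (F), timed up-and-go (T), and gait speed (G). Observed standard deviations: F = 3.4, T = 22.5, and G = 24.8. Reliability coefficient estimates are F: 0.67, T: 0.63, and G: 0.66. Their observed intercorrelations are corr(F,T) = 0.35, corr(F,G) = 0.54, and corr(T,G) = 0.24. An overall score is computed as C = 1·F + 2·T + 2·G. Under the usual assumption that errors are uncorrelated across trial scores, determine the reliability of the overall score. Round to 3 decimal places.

0.729

Var(C) = 3.4² + 2²·22.5² + 2²·24.8² + 2·[2·3.4·22.5·0.35 + 2·3.4·24.8·0.54 + 4·22.5·24.8·0.24] = 4496.72 + 1360.59 = 5857.31.
Because errors are independent across components, Cov(Tᵢ,Tⱼ) = Cov(Xᵢ,Xⱼ); the off-diagonal part of the true-score variance is the same as above.
True-score variance = [3.4²·0.67 + 2²·22.5²·0.63 + 2²·24.8²·0.66] + 1360.59 = 2907.2 + 1360.59 = 4267.79.
Reliability = 4267.79 / 5857.31 = 0.729.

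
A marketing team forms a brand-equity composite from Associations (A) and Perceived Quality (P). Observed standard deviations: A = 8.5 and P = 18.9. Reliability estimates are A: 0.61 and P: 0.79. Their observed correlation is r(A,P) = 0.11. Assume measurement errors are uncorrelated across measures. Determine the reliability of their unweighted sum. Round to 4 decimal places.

0.7780

Var(A+P) = 8.5² + 18.9² + 2·[8.5·18.9·0.11] = 429.46 + 35.343 = 464.803.
Under uncorrelated errors the observed covariances equal the true-score covariances, so only the own-variance terms attenuate.
True-score variance = [8.5²·0.61 + 18.9²·0.79] + 35.343 = 326.268 + 35.343 = 361.611.
Reliability = 361.611 / 464.803 = 0.7780.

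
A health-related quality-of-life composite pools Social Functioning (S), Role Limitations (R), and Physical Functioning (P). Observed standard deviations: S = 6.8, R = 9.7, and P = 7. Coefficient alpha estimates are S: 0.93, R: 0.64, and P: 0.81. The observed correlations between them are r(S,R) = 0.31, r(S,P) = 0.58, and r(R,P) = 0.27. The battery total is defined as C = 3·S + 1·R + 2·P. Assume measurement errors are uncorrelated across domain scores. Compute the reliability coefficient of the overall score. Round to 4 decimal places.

Var(C) = 3²·6.8² + 9.7² + 2²·7² + 2·[3·6.8·9.7·0.31 + 6·6.8·7·0.58 + 2·9.7·7·0.27] = 706.25 + 527.314 = 1233.56.
Because errors are independent across components, Cov(Tᵢ,Tⱼ) = Cov(Xᵢ,Xⱼ); the off-diagonal part of the true-score variance is the same as above.
True-score variance = [3²·6.8²·0.93 + 9.7²·0.64 + 2²·7²·0.81] + 527.314 = 606.006 + 527.314 = 1133.32.
Reliability = 1133.32 / 1233.56 = 0.9187.

0.9187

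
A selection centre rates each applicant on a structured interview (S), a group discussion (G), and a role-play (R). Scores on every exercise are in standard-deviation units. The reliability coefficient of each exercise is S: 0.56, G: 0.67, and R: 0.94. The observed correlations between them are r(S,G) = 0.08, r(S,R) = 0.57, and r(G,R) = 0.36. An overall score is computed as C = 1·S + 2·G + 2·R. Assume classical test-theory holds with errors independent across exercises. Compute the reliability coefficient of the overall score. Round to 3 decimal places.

0.862

Var(C) = 1 + 2² + 2² + 2·[2·0.08 + 2·0.57 + 4·0.36] = 9 + 5.48 = 14.48.
Because errors are independent across components, Cov(Tᵢ,Tⱼ) = Cov(Xᵢ,Xⱼ); the off-diagonal part of the true-score variance is the same as above.
True-score variance = [0.56 + 2²·0.67 + 2²·0.94] + 5.48 = 7 + 5.48 = 12.48.
Reliability = 12.48 / 14.48 = 0.862.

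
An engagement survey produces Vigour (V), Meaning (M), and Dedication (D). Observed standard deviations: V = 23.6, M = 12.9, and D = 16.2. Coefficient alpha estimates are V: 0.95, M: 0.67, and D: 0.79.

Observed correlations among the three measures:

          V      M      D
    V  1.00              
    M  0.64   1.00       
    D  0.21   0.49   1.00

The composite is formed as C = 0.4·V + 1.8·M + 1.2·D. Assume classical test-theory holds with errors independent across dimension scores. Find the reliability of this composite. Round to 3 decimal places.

0.855

Var(C) = 0.4²·23.6² + 1.8²·12.9² + 1.2²·16.2² + 2·[0.72·23.6·12.9·0.64 + 0.48·23.6·16.2·0.21 + 2.16·12.9·16.2·0.49] = 1006.2 + 800.016 = 1806.21.
Because errors are independent across components, Cov(Tᵢ,Tⱼ) = Cov(Xᵢ,Xⱼ); the off-diagonal part of the true-score variance is the same as above.
True-score variance = [0.4²·23.6²·0.95 + 1.8²·12.9²·0.67 + 1.2²·16.2²·0.79] + 800.016 = 744.452 + 800.016 = 1544.47.
Reliability = 1544.47 / 1806.21 = 0.855.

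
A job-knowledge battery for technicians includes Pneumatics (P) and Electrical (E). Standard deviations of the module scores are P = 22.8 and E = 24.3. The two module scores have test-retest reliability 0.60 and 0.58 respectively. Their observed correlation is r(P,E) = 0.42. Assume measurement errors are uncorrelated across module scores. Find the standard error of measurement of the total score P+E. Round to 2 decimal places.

Var(total) = 1110.33 + 465.394 = 1575.72.
True-score variance = 654.388 + 465.394 = 1119.78, so reliability = 0.7106.
Error variance = 1575.72 − 1119.78 = 455.942; SEM = √455.942 = 21.35.

21.35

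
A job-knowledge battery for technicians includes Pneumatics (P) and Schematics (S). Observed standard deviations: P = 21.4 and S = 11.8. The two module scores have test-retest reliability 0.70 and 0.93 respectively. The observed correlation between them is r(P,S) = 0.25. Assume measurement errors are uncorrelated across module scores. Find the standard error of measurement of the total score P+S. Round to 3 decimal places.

12.130

Var(total) = 597.2 + 126.26 = 723.46.
True-score variance = 450.065 + 126.26 = 576.325, so reliability = 0.7966.
Error variance = 723.46 − 576.325 = 147.135; SEM = √147.135 = 12.130.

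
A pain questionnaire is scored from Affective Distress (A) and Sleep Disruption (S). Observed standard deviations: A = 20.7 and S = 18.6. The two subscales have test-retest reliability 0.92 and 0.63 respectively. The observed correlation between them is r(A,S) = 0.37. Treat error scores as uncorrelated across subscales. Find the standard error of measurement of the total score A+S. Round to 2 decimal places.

12.74

Var(total) = 774.45 + 284.915 = 1059.36.
True-score variance = 612.166 + 284.915 = 897.08, so reliability = 0.8468.
Error variance = 1059.36 − 897.08 = 162.284; SEM = √162.284 = 12.74.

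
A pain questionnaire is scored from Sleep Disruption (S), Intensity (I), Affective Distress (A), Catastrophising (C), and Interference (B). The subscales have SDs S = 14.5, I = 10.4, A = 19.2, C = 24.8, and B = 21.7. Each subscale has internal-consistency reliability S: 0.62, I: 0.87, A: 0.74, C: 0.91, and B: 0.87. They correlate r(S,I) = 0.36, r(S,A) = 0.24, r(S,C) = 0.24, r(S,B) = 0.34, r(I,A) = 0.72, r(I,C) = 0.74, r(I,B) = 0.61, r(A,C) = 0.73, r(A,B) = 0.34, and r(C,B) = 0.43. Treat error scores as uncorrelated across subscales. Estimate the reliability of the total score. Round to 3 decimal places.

0.936

Var(S+I+A+C+B) = 14.5² + 10.4² + 19.2² + 24.8² + 21.7² + 2·[14.5·10.4·0.36 + 14.5·19.2·0.24 + 14.5·24.8·0.24 + 14.5·21.7·0.34 + 10.4·19.2·0.72 + 10.4·24.8·0.74 + 10.4·21.7·0.61 + 19.2·24.8·0.73 + 19.2·21.7·0.34 + 24.8·21.7·0.43] = 1772.98 + 3014.69 = 4787.67.
With uncorrelated errors the cross-covariances are all true-score covariance, so they carry over unchanged; only the diagonal terms shrink to ρᵢσᵢ².
True-score variance = [14.5²·0.62 + 10.4²·0.87 + 19.2²·0.74 + 24.8²·0.91 + 21.7²·0.87] + 3014.69 = 1466.61 + 3014.69 = 4481.3.
Reliability = 4481.3 / 4787.67 = 0.936.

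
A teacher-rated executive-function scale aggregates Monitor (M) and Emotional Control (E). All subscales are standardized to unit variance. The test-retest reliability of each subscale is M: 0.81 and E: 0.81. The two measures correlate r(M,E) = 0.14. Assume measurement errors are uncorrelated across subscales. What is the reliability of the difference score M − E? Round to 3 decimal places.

Var(M−E) = 1 + 1 − 2·0.14 = 2 − 0.28 = 1.72.
Under uncorrelated errors the observed covariances equal the true-score covariances, so only the own-variance terms attenuate.
True-score variance = [0.81 + 0.81] − 0.28 = 1.62 − 0.28 = 1.34.
Reliability = 1.34 / 1.72 = 0.779.

0.779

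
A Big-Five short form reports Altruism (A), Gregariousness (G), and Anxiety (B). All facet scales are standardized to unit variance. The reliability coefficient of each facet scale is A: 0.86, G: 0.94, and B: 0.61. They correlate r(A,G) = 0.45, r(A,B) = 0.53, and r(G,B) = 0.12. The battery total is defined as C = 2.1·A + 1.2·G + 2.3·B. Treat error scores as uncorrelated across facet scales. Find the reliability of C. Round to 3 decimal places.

0.856

Var(C) = 2.1² + 1.2² + 2.3² + 2·[2.52·0.45 + 4.83·0.53 + 2.76·0.12] = 11.14 + 8.0502 = 19.1902.
Because errors are independent across components, Cov(Tᵢ,Tⱼ) = Cov(Xᵢ,Xⱼ); the off-diagonal part of the true-score variance is the same as above.
True-score variance = [2.1²·0.86 + 1.2²·0.94 + 2.3²·0.61] + 8.0502 = 8.3731 + 8.0502 = 16.4233.
Reliability = 16.4233 / 19.1902 = 0.856.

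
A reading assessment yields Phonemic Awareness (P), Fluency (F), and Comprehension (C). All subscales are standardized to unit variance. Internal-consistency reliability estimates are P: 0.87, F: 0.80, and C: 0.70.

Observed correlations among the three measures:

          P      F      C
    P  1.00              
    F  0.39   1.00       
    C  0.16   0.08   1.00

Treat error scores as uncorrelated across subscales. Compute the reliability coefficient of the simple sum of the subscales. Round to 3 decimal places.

0.852

Var(P+F+C) = 3 + 2·[0.39 + 0.16 + 0.08] = 3 + 1.26 = 4.26.
Because errors are independent across components, Cov(Tᵢ,Tⱼ) = Cov(Xᵢ,Xⱼ); the off-diagonal part of the true-score variance is the same as above.
True-score variance = [0.87 + 0.80 + 0.70] + 1.26 = 2.37 + 1.26 = 3.63.
Reliability = 3.63 / 4.26 = 0.852.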